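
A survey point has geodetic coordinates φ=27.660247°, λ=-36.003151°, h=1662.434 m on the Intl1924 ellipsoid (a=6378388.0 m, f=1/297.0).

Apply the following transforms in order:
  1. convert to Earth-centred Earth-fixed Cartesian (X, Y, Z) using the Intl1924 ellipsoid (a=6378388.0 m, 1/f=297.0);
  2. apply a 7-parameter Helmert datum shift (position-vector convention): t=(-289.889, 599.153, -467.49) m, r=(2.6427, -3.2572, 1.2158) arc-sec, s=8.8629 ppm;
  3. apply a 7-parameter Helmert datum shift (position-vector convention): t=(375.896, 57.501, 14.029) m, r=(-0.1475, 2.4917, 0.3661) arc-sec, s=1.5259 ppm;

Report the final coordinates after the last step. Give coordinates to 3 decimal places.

X=4574963.805 m, Y=-3323560.995 m, Z=2943576.434 m

start: φ=27.660247°, λ=-36.003151°, h=1662.434 m
→ ECEF (a=6378388.000, f=1/297.0): X=4574815.7093, Y=-3324182.5866, Z=2944022.5425
→ Helmert 7p (PV): X=4574539.4701, Y=-3323623.6493, Z=2943610.7978
→ Helmert 7p (PV): X=4574963.8046, Y=-3323560.9954, Z=2943576.4342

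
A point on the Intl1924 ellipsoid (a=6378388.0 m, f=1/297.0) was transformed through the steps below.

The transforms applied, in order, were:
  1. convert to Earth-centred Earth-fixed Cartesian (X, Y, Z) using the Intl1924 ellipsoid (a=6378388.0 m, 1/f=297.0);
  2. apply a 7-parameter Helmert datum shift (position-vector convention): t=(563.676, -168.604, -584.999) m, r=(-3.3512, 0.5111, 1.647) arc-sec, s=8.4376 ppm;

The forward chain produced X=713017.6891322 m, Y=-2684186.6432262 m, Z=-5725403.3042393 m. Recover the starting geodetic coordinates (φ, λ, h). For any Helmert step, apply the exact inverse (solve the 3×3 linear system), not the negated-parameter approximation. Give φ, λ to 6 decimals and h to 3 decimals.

φ=-64.275397°, λ=-75.133737°, h=1749.949 m

start: X=713017.6891, Y=-2684186.6432, Z=-5725403.3042 m
→ Helmert⁻¹: X=712440.7565, Y=-2683908.0700, Z=-5724811.8422
→ geod (Bowring, a=6378388.000): φ=-64.27539700°, λ=-75.13373700°, h=1749.9490 m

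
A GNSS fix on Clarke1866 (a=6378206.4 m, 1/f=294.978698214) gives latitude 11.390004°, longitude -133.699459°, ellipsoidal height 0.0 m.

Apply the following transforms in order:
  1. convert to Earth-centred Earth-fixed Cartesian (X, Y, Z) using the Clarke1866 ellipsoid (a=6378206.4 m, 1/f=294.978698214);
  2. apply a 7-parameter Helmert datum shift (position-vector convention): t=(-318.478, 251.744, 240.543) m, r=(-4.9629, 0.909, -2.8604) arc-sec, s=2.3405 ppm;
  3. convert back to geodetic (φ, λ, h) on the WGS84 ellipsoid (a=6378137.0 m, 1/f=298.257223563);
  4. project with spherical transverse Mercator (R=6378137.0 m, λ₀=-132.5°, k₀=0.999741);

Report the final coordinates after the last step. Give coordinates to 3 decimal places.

E=-131374.915 m, N=1268142.172 m

start: φ=11.390004°, λ=-133.699459°, h=0.000 m
→ ECEF (a=6378206.400, f=1/294.978698214): X=-4320333.2527, Y=-4521055.9672, Z=1251247.7921
→ Helmert 7p (PV): X=-4320719.0246, Y=-4520724.7858, Z=1251619.0838
→ geod (Bowring, a=6378137.000): φ=11.39241580°, λ=-133.70411076°, h=160.0536 m
→ tm (R=6378137.0, λ₀=-132.5°): E=-131374.9148, N=1268142.1717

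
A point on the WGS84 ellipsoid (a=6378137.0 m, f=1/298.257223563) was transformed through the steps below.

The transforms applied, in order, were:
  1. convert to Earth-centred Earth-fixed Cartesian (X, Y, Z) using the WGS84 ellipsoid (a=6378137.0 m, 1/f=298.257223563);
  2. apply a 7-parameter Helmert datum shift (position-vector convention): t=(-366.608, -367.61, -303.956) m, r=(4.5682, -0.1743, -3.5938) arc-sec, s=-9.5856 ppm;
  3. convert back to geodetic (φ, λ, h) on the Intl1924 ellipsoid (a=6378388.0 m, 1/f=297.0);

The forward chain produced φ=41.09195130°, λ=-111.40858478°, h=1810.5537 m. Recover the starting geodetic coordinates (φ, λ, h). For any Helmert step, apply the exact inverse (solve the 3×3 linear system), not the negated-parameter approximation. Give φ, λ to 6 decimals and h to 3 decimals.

start: φ=41.091951°, λ=-111.408585°, h=1810.554 m
→ ECEF (a=6378388.000, f=1/297.0): X=-1757724.5501, Y=-4483206.9916, Z=4171385.5523
→ Helmert⁻¹: X=-1757293.1571, Y=-4482820.5758, Z=4171830.2640
→ geod (Bowring, a=6378137.000): φ=41.09721400°, λ=-111.40548400°, h=1924.6800 m

φ=41.097214°, λ=-111.405484°, h=1924.680 m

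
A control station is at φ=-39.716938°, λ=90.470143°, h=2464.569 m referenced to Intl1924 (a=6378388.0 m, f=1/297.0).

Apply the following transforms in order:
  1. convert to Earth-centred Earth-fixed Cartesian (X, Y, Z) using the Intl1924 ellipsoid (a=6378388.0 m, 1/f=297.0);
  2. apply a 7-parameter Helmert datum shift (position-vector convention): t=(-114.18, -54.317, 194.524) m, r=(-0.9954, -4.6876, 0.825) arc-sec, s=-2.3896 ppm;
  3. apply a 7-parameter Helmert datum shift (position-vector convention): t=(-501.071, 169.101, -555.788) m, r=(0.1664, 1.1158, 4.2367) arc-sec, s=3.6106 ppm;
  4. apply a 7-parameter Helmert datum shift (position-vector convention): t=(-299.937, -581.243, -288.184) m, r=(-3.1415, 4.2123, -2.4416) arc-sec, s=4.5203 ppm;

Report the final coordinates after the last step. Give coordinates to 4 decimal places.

X=-41319.9794 m, Y=4914285.4439 m, Z=-4056269.4220 m

start: φ=-39.716938°, λ=90.470143°, h=2464.569 m
→ ECEF (a=6378388.000, f=1/297.0): X=-40329.5280, Y=4914802.2634, Z=-4055502.2185
→ Helmert 7p (PV): X=-40371.1037, Y=4914716.4695, Z=-4055322.6380
→ Helmert 7p (PV): X=-40995.2072, Y=4914905.7580, Z=-4055888.8849
→ Helmert 7p (PV): X=-41319.9794, Y=4914285.4439, Z=-4056269.4220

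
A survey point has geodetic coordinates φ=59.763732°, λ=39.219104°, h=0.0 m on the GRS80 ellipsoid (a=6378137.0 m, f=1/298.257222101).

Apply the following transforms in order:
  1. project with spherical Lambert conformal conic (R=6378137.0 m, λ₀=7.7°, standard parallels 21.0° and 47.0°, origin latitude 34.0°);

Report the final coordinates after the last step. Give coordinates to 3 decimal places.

E=1903469.538 m, N=3197131.723 m

start: φ=59.763732°, λ=39.219104°, h=0.000 m
→ lcc (R=6378137.0, λ₀=7.7°): E=1903469.5377, N=3197131.7227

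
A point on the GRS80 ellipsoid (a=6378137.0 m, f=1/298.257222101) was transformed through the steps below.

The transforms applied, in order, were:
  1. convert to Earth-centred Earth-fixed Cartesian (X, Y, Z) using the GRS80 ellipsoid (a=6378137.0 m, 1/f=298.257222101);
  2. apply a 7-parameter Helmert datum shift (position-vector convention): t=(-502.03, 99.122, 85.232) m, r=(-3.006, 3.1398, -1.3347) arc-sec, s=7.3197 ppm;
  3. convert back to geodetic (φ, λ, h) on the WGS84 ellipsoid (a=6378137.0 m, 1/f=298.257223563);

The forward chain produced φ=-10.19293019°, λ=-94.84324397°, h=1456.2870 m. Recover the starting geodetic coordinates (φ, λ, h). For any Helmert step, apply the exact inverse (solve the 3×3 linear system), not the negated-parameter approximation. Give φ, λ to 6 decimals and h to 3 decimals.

start: φ=-10.192930°, λ=-94.843244°, h=1456.287 m
→ ECEF (a=6378137.000, f=1/298.257223563): X=-530183.1970, Y=-6257143.4646, Z=-1121515.4823
→ Helmert⁻¹: X=-529619.7262, Y=-6257183.8659, Z=-1121691.7556
→ geod (Bowring, a=6378137.000): φ=-10.19451000°, λ=-94.83809000°, h=1480.3070 m

φ=-10.194510°, λ=-94.838090°, h=1480.307 m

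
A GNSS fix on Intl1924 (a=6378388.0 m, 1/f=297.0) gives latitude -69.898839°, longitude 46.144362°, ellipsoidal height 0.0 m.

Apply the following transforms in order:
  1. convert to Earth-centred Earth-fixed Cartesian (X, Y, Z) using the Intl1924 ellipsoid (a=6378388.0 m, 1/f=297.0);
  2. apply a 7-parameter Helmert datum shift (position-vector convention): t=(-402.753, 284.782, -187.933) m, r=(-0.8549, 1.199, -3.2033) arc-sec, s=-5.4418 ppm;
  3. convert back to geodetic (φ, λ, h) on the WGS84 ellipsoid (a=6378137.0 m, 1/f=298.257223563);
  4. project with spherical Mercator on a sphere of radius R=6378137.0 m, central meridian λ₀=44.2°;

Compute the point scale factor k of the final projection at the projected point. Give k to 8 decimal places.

start: φ=-69.898839°, λ=46.144362°, h=0.000 m
→ ECEF (a=6378388.000, f=1/297.0): X=1523316.2803, Y=1585414.8667, Z=-5967310.4753
→ Helmert 7p (PV): X=1522895.1718, Y=1585642.6318, Z=-5967481.3613
→ geod (Bowring, a=6378137.000): φ=-69.89990843°, λ=46.15638821°, h=287.1232 m
→ into merc (λ₀=44.2°): φ=-69.89990843°, λ−λ₀=1.95638821°
scale k = 2.90984264

2.90984264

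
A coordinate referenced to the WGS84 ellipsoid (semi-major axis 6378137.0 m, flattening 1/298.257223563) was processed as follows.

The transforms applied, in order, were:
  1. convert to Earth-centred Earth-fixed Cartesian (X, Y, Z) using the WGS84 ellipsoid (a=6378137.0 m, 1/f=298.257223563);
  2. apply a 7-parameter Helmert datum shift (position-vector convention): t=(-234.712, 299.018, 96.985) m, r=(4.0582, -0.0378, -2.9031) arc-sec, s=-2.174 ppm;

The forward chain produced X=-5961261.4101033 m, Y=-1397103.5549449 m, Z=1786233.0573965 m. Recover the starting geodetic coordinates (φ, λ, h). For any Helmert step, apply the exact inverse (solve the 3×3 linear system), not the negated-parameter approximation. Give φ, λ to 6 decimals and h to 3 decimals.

start: X=-5961261.4101, Y=-1397103.5549, Z=1786233.0574 m
→ Helmert⁻¹: X=-5961019.6614, Y=-1397454.3677, Z=1786168.5424
→ geod (Bowring, a=6378137.000): φ=16.36739700°, λ=-166.80628800°, h=1402.8810 m

φ=16.367397°, λ=-166.806288°, h=1402.881 m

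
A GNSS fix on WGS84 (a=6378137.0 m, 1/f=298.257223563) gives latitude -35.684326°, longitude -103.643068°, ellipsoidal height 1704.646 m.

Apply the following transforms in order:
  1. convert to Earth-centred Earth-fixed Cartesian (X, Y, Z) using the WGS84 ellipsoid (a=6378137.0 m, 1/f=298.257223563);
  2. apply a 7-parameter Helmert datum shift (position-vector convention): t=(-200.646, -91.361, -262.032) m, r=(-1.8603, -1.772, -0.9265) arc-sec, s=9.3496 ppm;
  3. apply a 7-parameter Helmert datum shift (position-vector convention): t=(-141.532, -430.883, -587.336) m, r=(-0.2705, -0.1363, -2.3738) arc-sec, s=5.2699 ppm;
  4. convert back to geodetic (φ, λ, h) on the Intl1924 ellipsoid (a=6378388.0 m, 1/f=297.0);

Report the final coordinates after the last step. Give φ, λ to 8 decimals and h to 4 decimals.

start: φ=-35.684326°, λ=-103.643068°, h=1704.646 m
→ ECEF (a=6378137.000, f=1/298.257223563): X=-1223682.0481, Y=-5041511.2186, Z=-3700792.8696
→ Helmert 7p (PV): X=-1223884.9873, Y=-5041677.5968, Z=-3701054.5454
→ Helmert 7p (PV): X=-1224088.5458, Y=-5042125.8175, Z=-3701655.5826
→ geod (Bowring, a=6378388.000): φ=-35.68777549°, λ=-103.64582934°, h=2550.9170 m

φ=-35.68777549°, λ=-103.64582934°, h=2550.9170 m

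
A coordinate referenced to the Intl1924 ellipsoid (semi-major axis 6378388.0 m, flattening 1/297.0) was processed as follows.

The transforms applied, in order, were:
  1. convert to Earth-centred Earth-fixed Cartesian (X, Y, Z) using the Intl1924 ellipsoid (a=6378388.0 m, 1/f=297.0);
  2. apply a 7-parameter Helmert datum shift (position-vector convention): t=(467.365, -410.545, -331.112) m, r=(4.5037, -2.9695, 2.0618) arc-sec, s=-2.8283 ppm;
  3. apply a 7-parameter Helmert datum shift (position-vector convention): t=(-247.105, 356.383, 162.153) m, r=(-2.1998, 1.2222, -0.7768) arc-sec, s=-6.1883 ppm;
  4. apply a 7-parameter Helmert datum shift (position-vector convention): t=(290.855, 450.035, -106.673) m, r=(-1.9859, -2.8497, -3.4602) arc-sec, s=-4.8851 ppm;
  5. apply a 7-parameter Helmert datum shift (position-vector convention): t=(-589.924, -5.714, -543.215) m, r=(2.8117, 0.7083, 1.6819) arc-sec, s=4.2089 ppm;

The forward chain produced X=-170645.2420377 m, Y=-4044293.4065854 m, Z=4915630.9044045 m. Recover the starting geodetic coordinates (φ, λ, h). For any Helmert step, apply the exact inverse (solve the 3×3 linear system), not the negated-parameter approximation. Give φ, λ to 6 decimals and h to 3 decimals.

φ=50.721791°, λ=-92.413359°, h=3174.868 m

start: X=-170645.2420, Y=-4044293.4066, Z=4915630.9044 m
→ Helmert⁻¹: X=-170104.4610, Y=-4044202.2683, Z=4916207.9722
→ Helmert⁻¹: X=-170260.3737, Y=-4044722.2519, Z=4916302.0721
→ Helmert⁻¹: X=-170028.2166, Y=-4045156.7377, Z=4916126.1930
→ Helmert⁻¹: X=-170465.7122, Y=-4044648.5776, Z=4916561.9775
→ geod (Bowring, a=6378388.000): φ=50.72179100°, λ=-92.41335900°, h=3174.8680 m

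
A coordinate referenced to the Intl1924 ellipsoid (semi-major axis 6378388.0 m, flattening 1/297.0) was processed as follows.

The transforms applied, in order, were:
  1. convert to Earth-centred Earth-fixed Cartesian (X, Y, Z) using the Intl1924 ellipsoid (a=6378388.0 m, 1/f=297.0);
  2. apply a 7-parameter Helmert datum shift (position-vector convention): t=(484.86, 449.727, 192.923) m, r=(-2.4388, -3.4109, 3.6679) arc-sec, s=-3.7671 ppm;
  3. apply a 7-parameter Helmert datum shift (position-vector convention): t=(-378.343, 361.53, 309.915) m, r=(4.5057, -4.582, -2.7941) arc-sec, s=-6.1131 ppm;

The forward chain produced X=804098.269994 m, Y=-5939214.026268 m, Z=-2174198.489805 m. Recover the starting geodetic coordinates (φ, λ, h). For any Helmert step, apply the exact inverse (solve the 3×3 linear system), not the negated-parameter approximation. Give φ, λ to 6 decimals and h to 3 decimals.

φ=-20.064794°, λ=-82.292839°, h=674.438 m

start: X=804098.2700, Y=-5939214.0263, Z=-2174198.4898 m
→ Helmert⁻¹: X=804513.6877, Y=-5939648.4660, Z=-2174409.8223
→ Helmert⁻¹: X=803890.2649, Y=-5940109.1524, Z=-2174694.4645
→ geod (Bowring, a=6378388.000): φ=-20.06479400°, λ=-82.29283900°, h=674.4380 m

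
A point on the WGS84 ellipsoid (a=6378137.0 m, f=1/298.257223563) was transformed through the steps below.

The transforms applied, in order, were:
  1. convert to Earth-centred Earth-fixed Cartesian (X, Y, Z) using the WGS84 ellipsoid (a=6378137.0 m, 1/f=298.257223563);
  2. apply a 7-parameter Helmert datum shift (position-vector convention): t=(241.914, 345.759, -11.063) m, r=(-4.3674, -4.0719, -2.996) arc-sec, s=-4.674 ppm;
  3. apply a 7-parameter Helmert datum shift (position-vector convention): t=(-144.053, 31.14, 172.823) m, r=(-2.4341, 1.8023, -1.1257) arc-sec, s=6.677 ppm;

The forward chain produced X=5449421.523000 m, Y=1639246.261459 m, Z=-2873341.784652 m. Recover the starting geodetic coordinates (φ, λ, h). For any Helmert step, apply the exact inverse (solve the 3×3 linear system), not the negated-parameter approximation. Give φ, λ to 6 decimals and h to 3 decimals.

start: X=5449421.5230, Y=1639246.2615, Z=-2873341.7847 m
→ Helmert⁻¹: X=5449545.3505, Y=1639267.8265, Z=-2873428.4595
→ Helmert⁻¹: X=5449248.3730, Y=1639069.7212, Z=-2873503.6960
→ geod (Bowring, a=6378137.000): φ=-26.94764800°, λ=16.74066800°, h=1010.2930 m

φ=-26.947648°, λ=16.740668°, h=1010.293 m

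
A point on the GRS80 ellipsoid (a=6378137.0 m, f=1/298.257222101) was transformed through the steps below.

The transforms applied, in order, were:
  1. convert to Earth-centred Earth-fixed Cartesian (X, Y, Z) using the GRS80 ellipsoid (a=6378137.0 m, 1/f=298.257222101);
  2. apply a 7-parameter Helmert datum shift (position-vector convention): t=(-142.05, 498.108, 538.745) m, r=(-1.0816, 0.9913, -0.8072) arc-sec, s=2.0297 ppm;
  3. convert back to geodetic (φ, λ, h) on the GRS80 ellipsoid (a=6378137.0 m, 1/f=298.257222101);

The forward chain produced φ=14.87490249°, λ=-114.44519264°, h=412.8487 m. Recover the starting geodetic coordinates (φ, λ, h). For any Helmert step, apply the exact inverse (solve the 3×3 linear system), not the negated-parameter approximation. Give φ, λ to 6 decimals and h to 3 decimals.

start: φ=14.874902°, λ=-114.445193°, h=412.849 m
→ ECEF (a=6378137.000, f=1/298.257222101): X=-2551694.7948, Y=-5613406.6121, Z=1626832.0692
→ Helmert⁻¹: X=-2551533.4120, Y=-5613911.8385, Z=1626248.3229
→ geod (Bowring, a=6378137.000): φ=14.86889200°, λ=-114.44188500°, h=643.0180 m

φ=14.868892°, λ=-114.441885°, h=643.018 m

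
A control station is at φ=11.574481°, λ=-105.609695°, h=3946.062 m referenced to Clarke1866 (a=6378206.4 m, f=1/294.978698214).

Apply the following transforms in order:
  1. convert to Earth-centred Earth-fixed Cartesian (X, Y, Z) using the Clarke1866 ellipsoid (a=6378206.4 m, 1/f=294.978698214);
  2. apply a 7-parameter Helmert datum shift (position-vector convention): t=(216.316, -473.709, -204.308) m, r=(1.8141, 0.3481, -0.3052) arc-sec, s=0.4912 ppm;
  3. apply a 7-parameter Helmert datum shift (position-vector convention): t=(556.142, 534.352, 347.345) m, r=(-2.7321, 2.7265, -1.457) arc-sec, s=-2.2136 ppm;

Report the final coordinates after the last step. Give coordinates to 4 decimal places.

X=-1681891.3256 m, Y=-6022492.7415 m, Z=1272229.1969 m

start: φ=11.574481°, λ=-105.609695°, h=3946.062 m
→ ECEF (a=6378206.400, f=1/294.978698214): X=-1682634.1824, Y=-6022583.7907, Z=1272036.4613
→ Helmert 7p (PV): X=-1682425.4575, Y=-6023069.1559, Z=1271782.6491
→ Helmert 7p (PV): X=-1681891.3256, Y=-6022492.7415, Z=1272229.1969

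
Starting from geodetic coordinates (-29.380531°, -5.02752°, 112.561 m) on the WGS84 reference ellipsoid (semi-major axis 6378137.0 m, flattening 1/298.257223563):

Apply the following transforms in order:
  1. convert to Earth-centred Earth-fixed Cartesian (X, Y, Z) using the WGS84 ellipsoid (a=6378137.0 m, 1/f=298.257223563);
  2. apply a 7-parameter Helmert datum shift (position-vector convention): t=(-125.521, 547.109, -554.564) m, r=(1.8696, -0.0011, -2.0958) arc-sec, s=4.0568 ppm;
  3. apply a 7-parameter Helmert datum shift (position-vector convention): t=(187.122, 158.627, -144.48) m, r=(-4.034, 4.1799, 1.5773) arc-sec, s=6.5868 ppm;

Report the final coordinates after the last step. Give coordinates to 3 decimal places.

X=5541022.146 m, Y=-486799.618 m, Z=-3111616.954 m

start: φ=-29.380531°, λ=-5.027520°, h=112.561 m
→ ECEF (a=6378137.000, f=1/298.257223563): X=5540965.8336, Y=-487453.5863, Z=-3110777.6461
→ Helmert 7p (PV): X=5540857.8549, Y=-486936.5588, Z=-3111349.2187
→ Helmert 7p (PV): X=5541022.1460, Y=-486799.6184, Z=-3111616.9540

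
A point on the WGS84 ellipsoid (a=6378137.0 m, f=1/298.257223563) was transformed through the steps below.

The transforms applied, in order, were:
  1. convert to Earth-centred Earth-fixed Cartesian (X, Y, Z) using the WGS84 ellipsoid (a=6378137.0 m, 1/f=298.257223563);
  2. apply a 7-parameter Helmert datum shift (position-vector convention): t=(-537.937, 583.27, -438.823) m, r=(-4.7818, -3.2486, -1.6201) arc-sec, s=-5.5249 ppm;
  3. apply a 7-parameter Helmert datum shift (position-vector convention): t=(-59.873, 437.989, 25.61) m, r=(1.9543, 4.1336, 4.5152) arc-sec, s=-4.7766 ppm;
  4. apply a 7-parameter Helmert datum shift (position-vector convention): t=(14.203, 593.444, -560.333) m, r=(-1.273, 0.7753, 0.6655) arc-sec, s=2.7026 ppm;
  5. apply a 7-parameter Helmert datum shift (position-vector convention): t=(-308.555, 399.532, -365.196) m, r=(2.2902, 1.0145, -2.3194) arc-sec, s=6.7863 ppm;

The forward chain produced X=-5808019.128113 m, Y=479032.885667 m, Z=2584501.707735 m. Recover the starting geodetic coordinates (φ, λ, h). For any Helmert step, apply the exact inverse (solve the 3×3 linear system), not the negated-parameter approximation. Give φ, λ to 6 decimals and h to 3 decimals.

start: X=-5808019.1281, Y=479032.8857, Z=2584501.7077 m
→ Helmert⁻¹: X=-5807689.2554, Y=478593.4991, Z=2584815.4835
→ Helmert⁻¹: X=-5807695.9380, Y=478001.5455, Z=2585349.9496
→ Helmert⁻¹: X=-5807705.1569, Y=477717.4643, Z=2585215.7746
→ Helmert⁻¹: X=-5807162.3260, Y=477031.2728, Z=2585771.4029
→ geod (Bowring, a=6378137.000): φ=24.07360300°, λ=175.30396300°, h=104.7510 m

φ=24.073603°, λ=175.303963°, h=104.751 m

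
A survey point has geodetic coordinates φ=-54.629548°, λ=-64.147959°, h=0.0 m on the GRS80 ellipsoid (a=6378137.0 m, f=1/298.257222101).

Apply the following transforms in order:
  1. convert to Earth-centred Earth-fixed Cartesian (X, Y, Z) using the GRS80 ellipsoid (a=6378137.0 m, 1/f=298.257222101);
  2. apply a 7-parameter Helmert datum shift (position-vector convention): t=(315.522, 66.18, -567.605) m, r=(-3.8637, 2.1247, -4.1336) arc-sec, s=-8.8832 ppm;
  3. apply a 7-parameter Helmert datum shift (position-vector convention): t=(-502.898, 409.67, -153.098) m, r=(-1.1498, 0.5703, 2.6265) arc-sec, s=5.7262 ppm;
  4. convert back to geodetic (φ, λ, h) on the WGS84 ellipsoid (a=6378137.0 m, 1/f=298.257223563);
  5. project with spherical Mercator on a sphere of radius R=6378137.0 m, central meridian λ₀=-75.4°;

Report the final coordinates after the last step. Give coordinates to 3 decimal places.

start: φ=-54.629548°, λ=-64.147959°, h=0.000 m
→ ECEF (a=6378137.000, f=1/298.257222101): X=1613509.8524, Y=-3329983.2640, Z=-5177620.9023
→ Helmert 7p (PV): X=1613690.9747, Y=-3330016.8230, Z=-5178096.7580
→ Helmert 7p (PV): X=1613225.4035, Y=-3329634.5380, Z=-5178265.4056
→ geod (Bowring, a=6378137.000): φ=-54.63610665°, λ=-64.14956831°, h=272.1275 m
→ merc (R=6378137.0, λ₀=-75.4°): E=1252392.3274, N=-7291559.7351

E=1252392.327 m, N=-7291559.735 m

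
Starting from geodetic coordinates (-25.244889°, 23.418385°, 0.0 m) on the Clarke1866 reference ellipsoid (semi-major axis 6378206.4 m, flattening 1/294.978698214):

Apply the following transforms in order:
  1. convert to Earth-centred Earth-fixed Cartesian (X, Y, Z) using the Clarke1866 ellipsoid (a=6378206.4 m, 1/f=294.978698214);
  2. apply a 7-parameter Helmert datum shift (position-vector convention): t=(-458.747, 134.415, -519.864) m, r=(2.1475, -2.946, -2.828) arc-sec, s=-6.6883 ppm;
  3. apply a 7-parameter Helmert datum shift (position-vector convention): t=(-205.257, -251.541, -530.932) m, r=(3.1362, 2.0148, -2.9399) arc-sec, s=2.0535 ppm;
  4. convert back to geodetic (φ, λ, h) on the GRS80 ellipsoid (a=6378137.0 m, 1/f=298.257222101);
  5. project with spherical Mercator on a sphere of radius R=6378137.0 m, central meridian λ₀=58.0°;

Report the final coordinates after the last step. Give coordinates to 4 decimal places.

start: φ=-25.244889°, λ=23.418385°, h=0.000 m
→ ECEF (a=6378206.400, f=1/294.978698214): X=5297093.4134, Y=2294275.3119, Z=-2703481.2869
→ Helmert 7p (PV): X=5296669.3059, Y=2294349.9034, Z=-2703883.5270
→ Helmert 7p (PV): X=5296481.2154, Y=2294068.6919, Z=-2704436.8645
→ geod (Bowring, a=6378137.000): φ=-25.25351706°, λ=23.41891819°, h=-148.5339 m
→ merc (R=6378137.0, λ₀=58.0°): E=-3849548.4182, N=-2906915.7535

E=-3849548.4182 m, N=-2906915.7535 m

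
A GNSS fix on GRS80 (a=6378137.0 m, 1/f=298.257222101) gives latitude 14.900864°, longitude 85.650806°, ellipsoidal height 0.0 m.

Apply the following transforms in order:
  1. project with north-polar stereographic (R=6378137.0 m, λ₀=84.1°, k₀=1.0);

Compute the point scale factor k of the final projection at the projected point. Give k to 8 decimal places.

1.59090339

start: φ=14.900864°, λ=85.650806°, h=0.000 m
→ into stereo (λ₀=84.1°): φ=14.90086400°, λ−λ₀=1.55080600°
scale k = 1.59090339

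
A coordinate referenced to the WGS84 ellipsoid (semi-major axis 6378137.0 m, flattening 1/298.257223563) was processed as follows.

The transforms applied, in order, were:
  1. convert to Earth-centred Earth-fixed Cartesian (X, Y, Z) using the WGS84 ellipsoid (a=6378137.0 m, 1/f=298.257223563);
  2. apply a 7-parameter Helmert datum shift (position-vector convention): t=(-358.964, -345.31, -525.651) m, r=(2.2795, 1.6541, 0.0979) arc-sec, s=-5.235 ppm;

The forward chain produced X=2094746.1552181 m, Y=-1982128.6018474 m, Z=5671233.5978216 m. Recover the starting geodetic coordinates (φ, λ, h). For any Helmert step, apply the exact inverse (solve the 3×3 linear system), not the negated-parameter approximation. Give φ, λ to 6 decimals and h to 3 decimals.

start: X=2094746.1552, Y=-1982128.6018, Z=5671233.5978 m
→ Helmert⁻¹: X=2095069.6625, Y=-1981731.9797, Z=5671827.6424
→ geod (Bowring, a=6378137.000): φ=63.20401400°, λ=-43.40755100°, h=1749.7280 m

φ=63.204014°, λ=-43.407551°, h=1749.728 m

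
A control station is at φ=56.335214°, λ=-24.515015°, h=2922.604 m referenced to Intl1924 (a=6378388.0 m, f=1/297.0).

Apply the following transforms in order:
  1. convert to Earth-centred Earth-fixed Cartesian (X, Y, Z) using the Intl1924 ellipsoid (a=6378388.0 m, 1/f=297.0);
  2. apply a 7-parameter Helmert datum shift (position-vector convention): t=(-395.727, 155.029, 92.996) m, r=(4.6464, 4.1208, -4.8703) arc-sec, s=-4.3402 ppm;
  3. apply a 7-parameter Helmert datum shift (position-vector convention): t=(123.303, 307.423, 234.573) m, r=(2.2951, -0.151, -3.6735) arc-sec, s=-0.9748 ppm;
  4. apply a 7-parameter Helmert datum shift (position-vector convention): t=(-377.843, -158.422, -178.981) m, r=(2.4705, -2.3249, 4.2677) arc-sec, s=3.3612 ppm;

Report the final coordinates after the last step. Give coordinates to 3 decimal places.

start: φ=56.335214°, λ=-24.515015°, h=2922.604 m
→ ECEF (a=6378388.000, f=1/297.0): X=3226003.0492, Y=-1471195.4023, Z=5287765.0711
→ Helmert 7p (PV): X=3225664.2228, Y=-1471229.2734, Z=5287737.5271
→ Helmert 7p (PV): X=3225754.3084, Y=-1471036.7005, Z=5287952.9367
→ Helmert 7p (PV): X=3225358.1412, Y=-1471196.6603, Z=5287810.4694

X=3225358.141 m, Y=-1471196.660 m, Z=5287810.469 m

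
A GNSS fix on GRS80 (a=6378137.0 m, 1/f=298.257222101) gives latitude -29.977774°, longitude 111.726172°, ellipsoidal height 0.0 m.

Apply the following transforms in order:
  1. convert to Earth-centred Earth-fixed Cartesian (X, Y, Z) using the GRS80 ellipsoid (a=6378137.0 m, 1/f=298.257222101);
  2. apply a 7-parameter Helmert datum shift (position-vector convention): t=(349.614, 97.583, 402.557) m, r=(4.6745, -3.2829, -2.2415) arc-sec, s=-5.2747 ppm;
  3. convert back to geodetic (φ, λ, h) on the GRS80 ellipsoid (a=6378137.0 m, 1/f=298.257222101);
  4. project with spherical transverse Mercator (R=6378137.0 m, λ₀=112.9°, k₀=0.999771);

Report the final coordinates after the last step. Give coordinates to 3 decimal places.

start: φ=-29.977774°, λ=111.726172°, h=0.000 m
→ ECEF (a=6378137.000, f=1/298.257222101): X=-2046856.8952, Y=5136693.0794, Z=-3168239.7811
→ Helmert 7p (PV): X=-2046390.2387, Y=5136857.6114, Z=-3167736.6798
→ geod (Bowring, a=6378137.000): φ=-29.97393210°, λ=111.72104896°, h=-268.5847 m
→ tm (R=6378137.0, λ₀=112.9°): E=-113665.1988, N=-3336503.0589

E=-113665.199 m, N=-3336503.059 m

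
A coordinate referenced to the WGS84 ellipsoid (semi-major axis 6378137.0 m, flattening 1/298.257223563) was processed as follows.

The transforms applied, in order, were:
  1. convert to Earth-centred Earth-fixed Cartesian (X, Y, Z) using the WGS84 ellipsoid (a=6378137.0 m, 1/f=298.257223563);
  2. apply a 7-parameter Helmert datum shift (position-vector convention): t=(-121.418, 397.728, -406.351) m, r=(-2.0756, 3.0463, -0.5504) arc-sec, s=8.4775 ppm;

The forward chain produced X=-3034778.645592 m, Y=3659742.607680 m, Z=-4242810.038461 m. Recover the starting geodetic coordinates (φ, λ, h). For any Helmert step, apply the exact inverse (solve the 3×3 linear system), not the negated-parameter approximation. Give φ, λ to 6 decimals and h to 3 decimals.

start: X=-3034778.6456, Y=3659742.6077, Z=-4242810.0385 m
→ Helmert⁻¹: X=-3034578.6110, Y=3659348.4505, Z=-4242375.7168
→ geod (Bowring, a=6378137.000): φ=-41.93690000°, λ=129.66781300°, h=2967.0740 m

φ=-41.936900°, λ=129.667813°, h=2967.074 m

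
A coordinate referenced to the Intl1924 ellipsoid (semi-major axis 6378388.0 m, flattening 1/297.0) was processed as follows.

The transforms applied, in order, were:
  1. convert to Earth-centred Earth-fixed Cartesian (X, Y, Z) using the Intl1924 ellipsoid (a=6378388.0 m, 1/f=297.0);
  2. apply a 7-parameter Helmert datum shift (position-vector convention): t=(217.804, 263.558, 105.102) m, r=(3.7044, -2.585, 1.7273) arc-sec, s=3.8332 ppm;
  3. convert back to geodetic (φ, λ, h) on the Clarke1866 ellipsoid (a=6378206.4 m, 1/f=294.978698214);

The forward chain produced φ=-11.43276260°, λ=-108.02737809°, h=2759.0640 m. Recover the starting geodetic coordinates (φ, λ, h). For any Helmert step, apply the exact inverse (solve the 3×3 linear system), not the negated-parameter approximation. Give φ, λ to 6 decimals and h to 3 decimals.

φ=-11.431403°, λ=-108.029081°, h=2879.639 m

start: φ=-11.432763°, λ=-108.027378°, h=2759.064 m
→ ECEF (a=6378206.400, f=1/294.978698214): X=-1935801.1516, Y=-5948110.8438, Z=-1256430.7713
→ Helmert⁻¹: X=-1936077.0929, Y=-5948357.9517, Z=-1256399.9639
→ geod (Bowring, a=6378388.000): φ=-11.43140300°, λ=-108.02908100°, h=2879.6390 m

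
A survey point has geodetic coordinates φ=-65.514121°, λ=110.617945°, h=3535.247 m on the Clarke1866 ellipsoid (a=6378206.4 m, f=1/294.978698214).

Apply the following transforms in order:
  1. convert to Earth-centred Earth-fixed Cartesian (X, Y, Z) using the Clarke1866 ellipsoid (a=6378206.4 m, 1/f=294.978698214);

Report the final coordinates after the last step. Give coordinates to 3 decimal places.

start: φ=-65.514121°, λ=110.617945°, h=3535.247 m
→ ECEF (a=6378206.400, f=1/294.978698214): X=-934028.7449, Y=2482582.0476, Z=-5784728.7232

X=-934028.745 m, Y=2482582.048 m, Z=-5784728.723 m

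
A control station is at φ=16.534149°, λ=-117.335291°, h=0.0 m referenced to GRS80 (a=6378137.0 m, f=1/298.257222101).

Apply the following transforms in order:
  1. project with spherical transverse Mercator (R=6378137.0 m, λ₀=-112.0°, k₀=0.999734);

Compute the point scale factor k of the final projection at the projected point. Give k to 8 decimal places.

1.00372965

start: φ=16.534149°, λ=-117.335291°, h=0.000 m
→ into tm (λ₀=-112.0°): φ=16.53414900°, λ−λ₀=-5.33529100°
scale k = 1.00372965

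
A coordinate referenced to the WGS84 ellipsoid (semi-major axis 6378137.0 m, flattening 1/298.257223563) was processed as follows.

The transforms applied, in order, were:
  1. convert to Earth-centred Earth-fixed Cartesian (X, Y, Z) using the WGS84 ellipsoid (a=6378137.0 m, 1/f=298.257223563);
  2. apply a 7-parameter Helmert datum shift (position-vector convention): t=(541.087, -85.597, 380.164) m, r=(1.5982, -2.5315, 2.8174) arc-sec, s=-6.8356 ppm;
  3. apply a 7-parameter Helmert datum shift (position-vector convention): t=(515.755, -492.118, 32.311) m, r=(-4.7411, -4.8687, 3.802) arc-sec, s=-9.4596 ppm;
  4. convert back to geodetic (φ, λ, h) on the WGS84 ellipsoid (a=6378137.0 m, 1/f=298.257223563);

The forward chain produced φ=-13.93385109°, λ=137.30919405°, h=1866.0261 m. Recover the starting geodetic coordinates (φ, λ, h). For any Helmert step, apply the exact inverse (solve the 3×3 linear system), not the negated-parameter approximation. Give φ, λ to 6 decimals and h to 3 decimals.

start: φ=-13.933851°, λ=137.309194°, h=1866.026 m
→ ECEF (a=6378137.000, f=1/298.257223563): X=-4552344.9387, Y=4199430.6785, Z=-1526328.8971
→ Helmert⁻¹: X=-4552862.3678, Y=4200081.5274, Z=-1526171.6397
→ Helmert⁻¹: X=-4553395.9438, Y=4200246.2027, Z=-1526538.8993
→ geod (Bowring, a=6378137.000): φ=-13.93280900°, λ=137.31024100°, h=3203.0670 m

φ=-13.932809°, λ=137.310241°, h=3203.067 m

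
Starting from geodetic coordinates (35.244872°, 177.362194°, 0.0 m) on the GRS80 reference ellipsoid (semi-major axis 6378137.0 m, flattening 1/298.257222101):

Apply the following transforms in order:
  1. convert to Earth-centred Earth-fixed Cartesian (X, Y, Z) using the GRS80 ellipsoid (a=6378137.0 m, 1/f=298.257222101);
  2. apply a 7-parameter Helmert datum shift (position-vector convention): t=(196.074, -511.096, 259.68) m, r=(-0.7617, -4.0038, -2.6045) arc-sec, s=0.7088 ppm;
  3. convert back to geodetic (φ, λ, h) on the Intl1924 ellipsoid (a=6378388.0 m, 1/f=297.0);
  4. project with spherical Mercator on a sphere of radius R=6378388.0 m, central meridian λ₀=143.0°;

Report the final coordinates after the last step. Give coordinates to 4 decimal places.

start: φ=35.244872°, λ=177.362194°, h=0.000 m
→ ECEF (a=6378137.000, f=1/298.257222101): X=-5209271.6081, Y=239996.1125, Z=3660087.2750
→ Helmert 7p (PV): X=-5209147.2419, Y=239564.4801, Z=3660247.5459
→ geod (Bowring, a=6378388.000): φ=35.24757664°, λ=177.36686863°, h=-245.8169 m
→ merc (R=6378388.0, λ₀=143.0°): E=3825852.8697, N=4197742.1150

E=3825852.8697 m, N=4197742.1150 m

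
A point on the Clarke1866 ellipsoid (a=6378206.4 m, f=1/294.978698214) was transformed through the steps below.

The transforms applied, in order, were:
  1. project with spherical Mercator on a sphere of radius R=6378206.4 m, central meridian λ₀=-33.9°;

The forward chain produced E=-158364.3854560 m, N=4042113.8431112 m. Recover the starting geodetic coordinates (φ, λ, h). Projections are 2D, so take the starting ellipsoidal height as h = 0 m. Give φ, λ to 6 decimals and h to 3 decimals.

start: E=-158364.3855, N=4042113.8431 m
→ merc⁻¹: φ=34.09875300°, λ=-35.32259600°

φ=34.098753°, λ=-35.322596°, h=0.000 m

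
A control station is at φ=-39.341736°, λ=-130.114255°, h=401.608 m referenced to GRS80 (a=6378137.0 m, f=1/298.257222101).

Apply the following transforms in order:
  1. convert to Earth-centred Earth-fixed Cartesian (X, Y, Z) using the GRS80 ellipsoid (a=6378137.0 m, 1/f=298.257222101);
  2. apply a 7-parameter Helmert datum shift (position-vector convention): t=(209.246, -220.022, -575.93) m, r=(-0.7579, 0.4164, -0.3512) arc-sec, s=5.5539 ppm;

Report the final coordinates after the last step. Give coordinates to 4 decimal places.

X=-3182523.8901 m, Y=-3777921.2164 m, Z=-4022562.4231 m

start: φ=-39.341736°, λ=-130.114255°, h=401.608 m
→ ECEF (a=6378137.000, f=1/298.257222101): X=-3182700.9080, Y=-3777670.8543, Z=-4021984.4613
→ Helmert 7p (PV): X=-3182523.8901, Y=-3777921.2164, Z=-4022562.4231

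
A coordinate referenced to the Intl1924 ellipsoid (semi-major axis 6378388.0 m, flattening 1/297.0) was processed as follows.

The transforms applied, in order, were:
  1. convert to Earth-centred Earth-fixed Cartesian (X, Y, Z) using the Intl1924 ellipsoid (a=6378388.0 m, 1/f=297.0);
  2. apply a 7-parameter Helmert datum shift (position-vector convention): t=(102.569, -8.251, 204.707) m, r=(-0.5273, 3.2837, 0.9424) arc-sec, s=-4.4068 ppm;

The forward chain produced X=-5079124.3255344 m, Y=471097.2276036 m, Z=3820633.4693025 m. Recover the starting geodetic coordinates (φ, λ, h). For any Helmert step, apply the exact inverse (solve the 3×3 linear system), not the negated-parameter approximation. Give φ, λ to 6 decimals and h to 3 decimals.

start: X=-5079124.3255, Y=471097.2276, Z=3820633.4693 m
→ Helmert⁻¹: X=-5079307.9448, Y=471120.9950, Z=3820365.9409
→ geod (Bowring, a=6378388.000): φ=37.01612000°, λ=174.70080700°, h=2463.3940 m

φ=37.016120°, λ=174.700807°, h=2463.394 m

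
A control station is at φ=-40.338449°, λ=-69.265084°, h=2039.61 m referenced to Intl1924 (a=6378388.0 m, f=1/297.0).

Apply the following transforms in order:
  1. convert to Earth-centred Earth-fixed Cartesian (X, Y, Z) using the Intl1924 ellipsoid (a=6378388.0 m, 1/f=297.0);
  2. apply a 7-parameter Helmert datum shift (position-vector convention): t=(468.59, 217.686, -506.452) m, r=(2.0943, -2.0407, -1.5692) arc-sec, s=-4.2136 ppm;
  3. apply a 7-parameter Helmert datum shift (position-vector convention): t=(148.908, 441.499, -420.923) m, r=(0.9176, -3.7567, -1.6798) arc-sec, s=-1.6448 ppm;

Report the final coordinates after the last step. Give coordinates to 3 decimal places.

X=1724934.990 m, Y=-4554069.730 m, Z=-4109013.155 m

start: φ=-40.338449°, λ=-69.265084°, h=2039.610 m
→ ECEF (a=6378388.000, f=1/297.0): X=1724283.8631, Y=-4554788.4231, Z=-4108091.8112
→ Helmert 7p (PV): X=1724751.1800, Y=-4554522.9516, Z=-4108610.1407
→ Helmert 7p (PV): X=1724934.9896, Y=-4554069.7298, Z=-4109013.1545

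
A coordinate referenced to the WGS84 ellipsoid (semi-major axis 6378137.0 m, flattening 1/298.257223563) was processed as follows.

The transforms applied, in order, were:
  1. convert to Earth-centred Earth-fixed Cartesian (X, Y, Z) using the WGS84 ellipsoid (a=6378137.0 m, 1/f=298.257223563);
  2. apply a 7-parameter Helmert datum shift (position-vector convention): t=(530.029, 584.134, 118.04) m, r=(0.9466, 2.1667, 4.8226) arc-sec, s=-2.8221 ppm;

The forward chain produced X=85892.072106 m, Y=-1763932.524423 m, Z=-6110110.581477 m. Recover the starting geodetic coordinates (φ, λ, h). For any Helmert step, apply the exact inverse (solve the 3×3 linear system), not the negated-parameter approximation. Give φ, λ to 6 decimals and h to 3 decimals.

φ=-73.976508°, λ=-87.229665°, h=2103.087 m

start: X=85892.0721, Y=-1763932.5244, Z=-6110110.5815 m
→ Helmert⁻¹: X=85385.2124, Y=-1764551.6758, Z=-6110236.8703
→ geod (Bowring, a=6378137.000): φ=-73.97650800°, λ=-87.22966500°, h=2103.0870 m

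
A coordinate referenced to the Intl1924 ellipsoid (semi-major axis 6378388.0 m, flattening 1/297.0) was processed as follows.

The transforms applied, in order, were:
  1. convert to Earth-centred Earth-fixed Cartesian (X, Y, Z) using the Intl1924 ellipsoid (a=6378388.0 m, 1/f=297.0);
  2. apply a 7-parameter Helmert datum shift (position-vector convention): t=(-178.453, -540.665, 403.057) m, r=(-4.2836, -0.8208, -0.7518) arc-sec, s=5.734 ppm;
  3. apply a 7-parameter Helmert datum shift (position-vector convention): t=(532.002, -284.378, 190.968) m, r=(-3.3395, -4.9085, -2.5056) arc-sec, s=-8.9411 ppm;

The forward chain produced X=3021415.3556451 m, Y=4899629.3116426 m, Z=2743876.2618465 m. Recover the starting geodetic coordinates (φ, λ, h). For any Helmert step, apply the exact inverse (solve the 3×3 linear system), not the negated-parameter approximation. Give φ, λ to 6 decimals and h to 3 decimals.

start: X=3021415.3556, Y=4899629.3116, Z=2743876.2618 m
→ Helmert⁻¹: X=3020916.1343, Y=4899949.7755, Z=2743717.2686
→ Helmert⁻¹: X=3021070.3201, Y=4900416.3792, Z=2743388.2289
→ geod (Bowring, a=6378388.000): φ=25.63029300°, λ=58.34647600°, h=2681.0690 m

φ=25.630293°, λ=58.346476°, h=2681.069 m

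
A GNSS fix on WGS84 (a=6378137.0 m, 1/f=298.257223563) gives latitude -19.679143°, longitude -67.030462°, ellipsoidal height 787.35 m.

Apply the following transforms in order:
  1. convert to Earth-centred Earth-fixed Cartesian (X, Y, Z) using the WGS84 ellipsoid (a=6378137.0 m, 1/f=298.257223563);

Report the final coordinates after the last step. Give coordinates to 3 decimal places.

X=2344818.873 m, Y=-5532222.949 m, Z=-2134550.577 m

start: φ=-19.679143°, λ=-67.030462°, h=787.350 m
→ ECEF (a=6378137.000, f=1/298.257223563): X=2344818.8730, Y=-5532222.9486, Z=-2134550.5772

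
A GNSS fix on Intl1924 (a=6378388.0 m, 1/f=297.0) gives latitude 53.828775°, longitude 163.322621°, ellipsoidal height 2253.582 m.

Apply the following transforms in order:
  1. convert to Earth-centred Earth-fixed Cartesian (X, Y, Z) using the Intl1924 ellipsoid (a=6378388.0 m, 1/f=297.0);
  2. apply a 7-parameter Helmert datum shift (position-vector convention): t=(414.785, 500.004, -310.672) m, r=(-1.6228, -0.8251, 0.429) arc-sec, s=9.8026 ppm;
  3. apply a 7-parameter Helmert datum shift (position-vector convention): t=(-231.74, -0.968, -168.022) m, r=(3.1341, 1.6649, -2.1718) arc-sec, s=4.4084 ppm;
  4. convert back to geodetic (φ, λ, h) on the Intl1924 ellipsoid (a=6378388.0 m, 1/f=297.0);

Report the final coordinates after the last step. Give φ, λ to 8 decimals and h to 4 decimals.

φ=53.82681088°, λ=163.31453744°, h=1938.8157 m

start: φ=53.828775°, λ=163.322621°, h=2253.582 m
→ ECEF (a=6378388.000, f=1/297.0): X=-3615374.4771, Y=1083108.6418, Z=5127441.2374
→ Helmert 7p (PV): X=-3615017.8958, Y=1083652.0844, Z=5127157.8438
→ Helmert 7p (PV): X=-3615212.7774, Y=1083616.0517, Z=5127058.0693
→ geod (Bowring, a=6378388.000): φ=53.82681088°, λ=163.31453744°, h=1938.8157 m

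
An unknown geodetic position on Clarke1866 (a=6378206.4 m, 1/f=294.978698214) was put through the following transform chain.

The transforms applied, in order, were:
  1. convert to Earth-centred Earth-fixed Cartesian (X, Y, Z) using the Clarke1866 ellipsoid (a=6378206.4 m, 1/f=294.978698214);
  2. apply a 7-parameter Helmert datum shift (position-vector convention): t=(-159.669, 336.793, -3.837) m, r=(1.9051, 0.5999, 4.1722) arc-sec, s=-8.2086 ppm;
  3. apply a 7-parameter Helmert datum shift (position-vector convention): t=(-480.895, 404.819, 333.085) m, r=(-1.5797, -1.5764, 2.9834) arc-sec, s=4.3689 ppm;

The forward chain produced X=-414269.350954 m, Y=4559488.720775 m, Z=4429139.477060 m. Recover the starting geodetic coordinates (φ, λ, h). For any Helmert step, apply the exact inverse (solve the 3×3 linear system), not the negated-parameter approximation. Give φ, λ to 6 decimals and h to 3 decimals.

φ=44.248694°, λ=95.182165°, h=1571.872 m

start: X=-414269.3510, Y=4559488.7208, Z=4429139.4771 m
→ Helmert⁻¹: X=-413686.8588, Y=4559036.0486, Z=4428825.1206
→ Helmert⁻¹: X=-413451.2527, Y=4558785.9449, Z=4428822.0041
→ geod (Bowring, a=6378206.400): φ=44.24869400°, λ=95.18216500°, h=1571.8720 m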